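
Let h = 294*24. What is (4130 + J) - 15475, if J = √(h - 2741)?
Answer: -11345 + √4315 ≈ -11279.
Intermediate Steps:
h = 7056
J = √4315 (J = √(7056 - 2741) = √4315 ≈ 65.689)
(4130 + J) - 15475 = (4130 + √4315) - 15475 = -11345 + √4315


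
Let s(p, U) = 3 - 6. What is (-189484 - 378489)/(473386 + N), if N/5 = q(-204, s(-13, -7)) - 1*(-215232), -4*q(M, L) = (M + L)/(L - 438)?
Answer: -111322708/303710901 ≈ -0.36654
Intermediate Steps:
s(p, U) = -3
q(M, L) = -(L + M)/(4*(-438 + L)) (q(M, L) = -(M + L)/(4*(L - 438)) = -(L + M)/(4*(-438 + L)))
N = 210927245/196 (N = 5*((-1*(-3) - 1*(-204))/(4*(-438 - 3)) - 1*(-215232)) = 5*((1/4)*(3 + 204)/(-441) + 215232) = 5*((1/4)*(-1/441)*207 + 215232) = 5*(-23/196 + 215232) = 5*(42185449/196) = 210927245/196 ≈ 1.0762e+6)
(-189484 - 378489)/(473386 + N) = (-189484 - 378489)/(473386 + 210927245/196) = -567973/303710901/196 = -567973*196/303710901 = -111322708/303710901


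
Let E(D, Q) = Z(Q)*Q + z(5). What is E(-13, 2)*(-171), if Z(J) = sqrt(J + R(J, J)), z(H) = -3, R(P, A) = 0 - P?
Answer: 513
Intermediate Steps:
R(P, A) = -P
Z(J) = 0 (Z(J) = sqrt(J - J) = sqrt(0) = 0)
E(D, Q) = -3 (E(D, Q) = 0*Q - 3 = 0 - 3 = -3)
E(-13, 2)*(-171) = -3*(-171) = 513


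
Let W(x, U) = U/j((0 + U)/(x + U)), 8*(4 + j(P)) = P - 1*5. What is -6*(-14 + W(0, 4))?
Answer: 268/3 ≈ 89.333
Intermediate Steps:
j(P) = -37/8 + P/8 (j(P) = -4 + (P - 1*5)/8 = -4 + (P - 5)/8 = -4 + (-5 + P)/8 = -4 + (-5/8 + P/8) = -37/8 + P/8)
W(x, U) = U/(-37/8 + U/(8*(U + x))) (W(x, U) = U/(-37/8 + ((0 + U)/(x + U))/8) = U/(-37/8 + (U/(U + x))/8) = U/(-37/8 + U/(8*(U + x))))
-6*(-14 + W(0, 4)) = -6*(-14 + 8*4*(4 + 0)/(-37*0 - 36*4)) = -6*(-14 + 8*4*4/(0 - 144)) = -6*(-14 + 8*4*4/(-144)) = -6*(-14 + 8*4*(-1/144)*4) = -6*(-14 - 8/9) = -6*(-134/9) = 268/3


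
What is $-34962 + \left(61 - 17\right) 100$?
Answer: $-30562$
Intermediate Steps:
$-34962 + \left(61 - 17\right) 100 = -34962 + 44 \cdot 100 = -34962 + 4400 = -30562$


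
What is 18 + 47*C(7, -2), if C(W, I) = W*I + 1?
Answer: -593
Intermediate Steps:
C(W, I) = 1 + I*W (C(W, I) = I*W + 1 = 1 + I*W)
18 + 47*C(7, -2) = 18 + 47*(1 - 2*7) = 18 + 47*(1 - 14) = 18 + 47*(-13) = 18 - 611 = -593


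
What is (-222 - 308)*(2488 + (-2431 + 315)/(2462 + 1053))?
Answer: -926779624/703 ≈ -1.3183e+6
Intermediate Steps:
(-222 - 308)*(2488 + (-2431 + 315)/(2462 + 1053)) = -530*(2488 - 2116/3515) = -530*8743204/3515 = -926779624/703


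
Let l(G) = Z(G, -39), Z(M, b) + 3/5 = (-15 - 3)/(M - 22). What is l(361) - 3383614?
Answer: -1911742279/565 ≈ -3.3836e+6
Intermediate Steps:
Z(M, b) = -⅗ - 18/(-22 + M) (Z(M, b) = -⅗ + (-15 - 3)/(M - 22) = -⅗ - 18/(-22 + M))
l(G) = 3*(-8 - G)/(5*(-22 + G))
l(361) - 3383614 = 3*(-8 - 1*361)/(5*(-22 + 361)) - 3383614 = (⅗)*(-8 - 361)/339 - 3383614 = (⅗)*(1/339)*(-369) - 3383614 = -369/565 - 3383614 = -1911742279/565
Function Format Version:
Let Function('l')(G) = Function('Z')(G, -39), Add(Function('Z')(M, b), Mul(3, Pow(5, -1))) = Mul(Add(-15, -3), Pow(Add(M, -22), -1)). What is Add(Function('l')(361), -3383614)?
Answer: Rational(-1911742279, 565) ≈ -3.3836e+6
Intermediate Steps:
Function('Z')(M, b) = Add(Rational(-3, 5), Mul(-18, Pow(Add(-22, M), -1))) (Function('Z')(M, b) = Add(Rational(-3, 5), Mul(Add(-15, -3), Pow(Add(M, -22), -1))) = Add(Rational(-3, 5), Mul(-18, Pow(Add(-22, M), -1))))
Function('l')(G) = Mul(Rational(3, 5), Pow(Add(-22, G), -1), Add(-8, Mul(-1, G)))
Add(Function('l')(361), -3383614) = Add(Mul(Rational(3, 5), Pow(Add(-22, 361), -1), Add(-8, Mul(-1, 361))), -3383614) = Add(Mul(Rational(3, 5), Pow(339, -1), Add(-8, -361)), -3383614) = Add(Mul(Rational(3, 5), Rational(1, 339), -369), -3383614) = Add(Rational(-369, 565), -3383614) = Rational(-1911742279, 565)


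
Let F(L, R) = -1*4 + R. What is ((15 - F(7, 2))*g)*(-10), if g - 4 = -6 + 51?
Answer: -8330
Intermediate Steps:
F(L, R) = -4 + R
g = 49 (g = 4 + (-6 + 51) = 4 + 45 = 49)
((15 - F(7, 2))*g)*(-10) = ((15 - (-4 + 2))*49)*(-10) = ((15 - 1*(-2))*49)*(-10) = ((15 + 2)*49)*(-10) = (17*49)*(-10) = 833*(-10) = -8330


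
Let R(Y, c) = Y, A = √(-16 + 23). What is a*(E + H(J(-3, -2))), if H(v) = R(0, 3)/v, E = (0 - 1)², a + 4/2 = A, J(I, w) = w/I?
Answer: -2 + √7 ≈ 0.64575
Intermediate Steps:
A = √7 ≈ 2.6458
a = -2 + √7 ≈ 0.64575
E = 1 (E = (-1)² = 1)
H(v) = 0 (H(v) = 0/v = 0)
a*(E + H(J(-3, -2))) = (-2 + √7)*(1 + 0) = (-2 + √7)*1 = -2 + √7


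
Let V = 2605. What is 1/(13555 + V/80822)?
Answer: 80822/1095544815 ≈ 7.3773e-5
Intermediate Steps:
1/(13555 + V/80822) = 1/(13555 + 2605/80822) = 1/(1095544815/80822) = 80822/1095544815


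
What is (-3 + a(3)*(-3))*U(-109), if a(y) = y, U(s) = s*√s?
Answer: 1308*I*√109 ≈ 13656.0*I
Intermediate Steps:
U(s) = s^(3/2)
(-3 + a(3)*(-3))*U(-109) = (-3 + 3*(-3))*(-109)^(3/2) = (-3 - 9)*(-109*I*√109) = -(-1308)*I*√109 = 1308*I*√109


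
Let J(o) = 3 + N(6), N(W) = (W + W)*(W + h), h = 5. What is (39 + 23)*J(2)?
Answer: 8370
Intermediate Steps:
N(W) = 2*W*(5 + W) (N(W) = (W + W)*(W + 5) = (2*W)*(5 + W) = 2*W*(5 + W))
J(o) = 135 (J(o) = 3 + 2*6*(5 + 6) = 3 + 2*6*11 = 3 + 132 = 135)
(39 + 23)*J(2) = (39 + 23)*135 = 62*135 = 8370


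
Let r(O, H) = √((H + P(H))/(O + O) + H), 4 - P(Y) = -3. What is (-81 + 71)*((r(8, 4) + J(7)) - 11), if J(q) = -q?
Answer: 180 - 25*√3/2 ≈ 158.35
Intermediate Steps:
P(Y) = 7 (P(Y) = 4 - 1*(-3) = 4 + 3 = 7)
r(O, H) = √(H + (7 + H)/(2*O)) (r(O, H) = √((H + 7)/(O + O) + H) = √((7 + H)/((2*O)) + H) = √((7 + H)*(1/(2*O)) + H) = √((7 + H)/(2*O) + H) = √(H + (7 + H)/(2*O)))
(-81 + 71)*((r(8, 4) + J(7)) - 11) = (-81 + 71)*((√2*√((7 + 4 + 2*4*8)/8)/2 - 1*7) - 11) = -10*((√2*√((7 + 4 + 64)/8)/2 - 7) - 11) = -10*((√2*√((⅛)*75)/2 - 7) - 11) = -10*((√2*√(75/8)/2 - 7) - 11) = -10*((√2*(5*√6/4)/2 - 7) - 11) = -10*((5*√3/4 - 7) - 11) = -10*((-7 + 5*√3/4) - 11) = -10*(-18 + 5*√3/4) = 180 - 25*√3/2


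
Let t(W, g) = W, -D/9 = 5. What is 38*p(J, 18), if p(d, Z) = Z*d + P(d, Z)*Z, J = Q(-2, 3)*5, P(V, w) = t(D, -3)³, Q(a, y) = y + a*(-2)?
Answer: -62305560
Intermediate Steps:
D = -45 (D = -9*5 = -45)
Q(a, y) = y - 2*a
P(V, w) = -91125 (P(V, w) = (-45)³ = -91125)
J = 35 (J = (3 - 2*(-2))*5 = (3 + 4)*5 = 7*5 = 35)
p(d, Z) = -91125*Z + Z*d (p(d, Z) = Z*d - 91125*Z = -91125*Z + Z*d)
38*p(J, 18) = 38*(18*(-91125 + 35)) = 38*(18*(-91090)) = 38*(-1639620) = -62305560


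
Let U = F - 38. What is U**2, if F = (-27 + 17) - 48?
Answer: 9216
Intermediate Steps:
F = -58 (F = -10 - 48 = -58)
U = -96 (U = -58 - 38 = -96)
U**2 = (-96)**2 = 9216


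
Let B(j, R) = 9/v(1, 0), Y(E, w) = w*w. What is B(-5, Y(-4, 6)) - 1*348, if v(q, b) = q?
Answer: -339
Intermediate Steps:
Y(E, w) = w²
B(j, R) = 9 (B(j, R) = 9/1 = 9*1 = 9)
B(-5, Y(-4, 6)) - 1*348 = 9 - 1*348 = 9 - 348 = -339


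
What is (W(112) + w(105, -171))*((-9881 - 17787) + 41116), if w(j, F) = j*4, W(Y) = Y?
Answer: 7154336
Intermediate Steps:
w(j, F) = 4*j
(W(112) + w(105, -171))*((-9881 - 17787) + 41116) = (112 + 4*105)*((-9881 - 17787) + 41116) = (112 + 420)*(-27668 + 41116) = 532*13448 = 7154336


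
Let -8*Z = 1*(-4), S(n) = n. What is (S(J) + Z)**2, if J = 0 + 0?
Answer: 1/4 ≈ 0.25000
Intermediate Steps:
J = 0
Z = 1/2 (Z = -(-4)/8 = -1/8*(-4) = 1/2 ≈ 0.50000)
(S(J) + Z)**2 = (0 + 1/2)**2 = (1/2)**2 = 1/4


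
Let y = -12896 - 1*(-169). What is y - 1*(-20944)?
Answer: 8217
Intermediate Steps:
y = -12727 (y = -12896 + 169 = -12727)
y - 1*(-20944) = -12727 - 1*(-20944) = -12727 + 20944 = 8217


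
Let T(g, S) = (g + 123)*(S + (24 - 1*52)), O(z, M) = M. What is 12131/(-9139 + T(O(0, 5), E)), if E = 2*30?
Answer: -12131/5043 ≈ -2.4055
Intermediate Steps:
E = 60
T(g, S) = (-28 + S)*(123 + g) (T(g, S) = (123 + g)*(S + (24 - 52)) = (123 + g)*(S - 28) = (123 + g)*(-28 + S) = (-28 + S)*(123 + g))
12131/(-9139 + T(O(0, 5), E)) = 12131/(-9139 + (-3444 - 28*5 + 123*60 + 60*5)) = 12131/(-9139 + (-3444 - 140 + 7380 + 300)) = 12131/(-9139 + 4096) = 12131/(-5043) = 12131*(-1/5043) = -12131/5043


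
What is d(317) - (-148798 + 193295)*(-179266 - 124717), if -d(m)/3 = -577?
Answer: 13526333282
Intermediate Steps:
d(m) = 1731 (d(m) = -3*(-577) = 1731)
d(317) - (-148798 + 193295)*(-179266 - 124717) = 1731 - (-148798 + 193295)*(-179266 - 124717) = 1731 - 44497*(-303983) = 1731 - 1*(-13526331551) = 1731 + 13526331551 = 13526333282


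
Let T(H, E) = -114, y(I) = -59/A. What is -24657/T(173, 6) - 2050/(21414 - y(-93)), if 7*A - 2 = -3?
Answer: 172529319/798038 ≈ 216.19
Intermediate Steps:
A = -⅐ (A = 2/7 + (⅐)*(-3) = 2/7 - 3/7 = -⅐ ≈ -0.14286)
y(I) = 413 (y(I) = -59/(-⅐) = -59*(-7) = 413)
-24657/T(173, 6) - 2050/(21414 - y(-93)) = -24657/(-114) - 2050/(21414 - 1*413) = -24657*(-1/114) - 2050/(21414 - 413) = 8219/38 - 2050/21001 = 172529319/798038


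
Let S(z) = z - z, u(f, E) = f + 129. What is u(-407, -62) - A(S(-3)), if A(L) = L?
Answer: -278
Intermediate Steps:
u(f, E) = 129 + f
S(z) = 0
u(-407, -62) - A(S(-3)) = (129 - 407) - 1*0 = -278 + 0 = -278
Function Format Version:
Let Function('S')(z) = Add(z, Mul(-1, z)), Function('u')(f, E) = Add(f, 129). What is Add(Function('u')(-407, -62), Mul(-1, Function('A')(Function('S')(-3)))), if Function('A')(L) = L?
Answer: -278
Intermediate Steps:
Function('u')(f, E) = Add(129, f)
Function('S')(z) = 0
Add(Function('u')(-407, -62), Mul(-1, Function('A')(Function('S')(-3)))) = Add(Add(129, -407), Mul(-1, 0)) = Add(-278, 0) = -278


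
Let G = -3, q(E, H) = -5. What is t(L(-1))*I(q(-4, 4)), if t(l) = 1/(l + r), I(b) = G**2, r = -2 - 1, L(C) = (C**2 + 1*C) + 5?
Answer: 9/2 ≈ 4.5000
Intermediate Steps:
L(C) = 5 + C + C**2 (L(C) = (C**2 + C) + 5 = (C + C**2) + 5 = 5 + C + C**2)
r = -3
I(b) = 9 (I(b) = (-3)**2 = 9)
t(l) = 1/(-3 + l) (t(l) = 1/(l - 3) = 1/(-3 + l))
t(L(-1))*I(q(-4, 4)) = 9/(-3 + (5 - 1 + (-1)**2)) = 9/(-3 + (5 - 1 + 1)) = 9/(-3 + 5) = 9/2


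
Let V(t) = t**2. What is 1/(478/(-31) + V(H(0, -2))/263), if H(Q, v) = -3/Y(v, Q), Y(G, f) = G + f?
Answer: -32612/502577 ≈ -0.064890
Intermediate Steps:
H(Q, v) = -3/(Q + v) (H(Q, v) = -3/(v + Q) = -3/(Q + v))
1/(478/(-31) + V(H(0, -2))/263) = 1/(478/(-31) + (-3/(0 - 2))**2/263) = 1/(478*(-1/31) + (-3/(-2))**2*(1/263)) = 1/(-478/31 + (-3*(-1/2))**2*(1/263)) = 1/(-478/31 + (3/2)**2*(1/263)) = 1/(-478/31 + (9/4)*(1/263)) = 1/(-478/31 + 9/1052) = 1/(-502577/32612) = -32612/502577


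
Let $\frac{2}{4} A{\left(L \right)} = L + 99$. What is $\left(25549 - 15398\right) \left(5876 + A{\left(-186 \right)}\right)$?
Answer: $57881002$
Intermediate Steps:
$A{\left(L \right)} = 198 + 2 L$ ($A{\left(L \right)} = 2 \left(L + 99\right) = 2 \left(99 + L\right) = 198 + 2 L$)
$\left(25549 - 15398\right) \left(5876 + A{\left(-186 \right)}\right) = \left(25549 - 15398\right) \left(5876 + \left(198 + 2 \left(-186\right)\right)\right) = 10151 \left(5876 + \left(198 - 372\right)\right) = 10151 \left(5876 - 174\right) = 10151 \cdot 5702 = 57881002$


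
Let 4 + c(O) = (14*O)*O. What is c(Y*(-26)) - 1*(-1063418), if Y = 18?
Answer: 4129750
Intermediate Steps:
c(O) = -4 + 14*O² (c(O) = -4 + (14*O)*O = -4 + 14*O²)
c(Y*(-26)) - 1*(-1063418) = (-4 + 14*(18*(-26))²) - 1*(-1063418) = (-4 + 14*(-468)²) + 1063418 = (-4 + 14*219024) + 1063418 = (-4 + 3066336) + 1063418 = 3066332 + 1063418 = 4129750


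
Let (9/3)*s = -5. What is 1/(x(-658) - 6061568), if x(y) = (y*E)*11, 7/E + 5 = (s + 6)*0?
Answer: -5/30257174 ≈ -1.6525e-7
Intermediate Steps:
s = -5/3 (s = (1/3)*(-5) = -5/3 ≈ -1.6667)
E = -7/5 (E = 7/(-5 + (-5/3 + 6)*0) = 7/(-5 + (13/3)*0) = 7/(-5 + 0) = 7/(-5) = 7*(-1/5) = -7/5 ≈ -1.4000)
x(y) = -77*y/5 (x(y) = (y*(-7/5))*11 = -7*y/5*11 = -77*y/5)
1/(x(-658) - 6061568) = 1/(-77/5*(-658) - 6061568) = 1/(50666/5 - 6061568) = 1/(-30257174/5) = -5/30257174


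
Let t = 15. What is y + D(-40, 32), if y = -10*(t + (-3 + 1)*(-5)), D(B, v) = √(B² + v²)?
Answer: -250 + 8*√41 ≈ -198.77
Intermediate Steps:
y = -250 (y = -10*(15 + (-3 + 1)*(-5)) = -10*(15 - 2*(-5)) = -10*(15 + 10) = -10*25 = -250)
y + D(-40, 32) = -250 + √((-40)² + 32²) = -250 + √(1600 + 1024) = -250 + √2624 = -250 + 8*√41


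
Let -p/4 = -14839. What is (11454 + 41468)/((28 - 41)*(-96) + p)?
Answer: 26461/30302 ≈ 0.87324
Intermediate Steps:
p = 59356 (p = -4*(-14839) = 59356)
(11454 + 41468)/((28 - 41)*(-96) + p) = (11454 + 41468)/((28 - 41)*(-96) + 59356) = 52922/(-13*(-96) + 59356) = 52922/(1248 + 59356) = 52922/60604 = 52922*(1/60604) = 26461/30302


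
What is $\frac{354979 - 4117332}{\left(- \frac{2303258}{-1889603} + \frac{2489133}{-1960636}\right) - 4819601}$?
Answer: $\frac{13938854439919726324}{17855772040367856419} \approx 0.78064$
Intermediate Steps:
$\frac{354979 - 4117332}{\left(- \frac{2303258}{-1889603} + \frac{2489133}{-1960636}\right) - 4819601} = - \frac{3762353}{\left(\left(-2303258\right) \left(- \frac{1}{1889603}\right) + 2489133 \left(- \frac{1}{1960636}\right)\right) - 4819601} = - \frac{3762353}{\left(\frac{2303258}{1889603} - \frac{2489133}{1960636}\right) - 4819601} = - \frac{3762353}{- \frac{187622632111}{3704823667508} - 4819601} = - \frac{3762353}{- \frac{17855772040367856419}{3704823667508}} = \left(-3762353\right) \left(- \frac{3704823667508}{17855772040367856419}\right) = \frac{13938854439919726324}{17855772040367856419}$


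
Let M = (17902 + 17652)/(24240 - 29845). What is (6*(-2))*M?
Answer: 426648/5605 ≈ 76.119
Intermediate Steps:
M = -35554/5605 (M = 35554/(-5605) = 35554*(-1/5605) = -35554/5605 ≈ -6.3433)
(6*(-2))*M = (6*(-2))*(-35554/5605) = -12*(-35554/5605) = 426648/5605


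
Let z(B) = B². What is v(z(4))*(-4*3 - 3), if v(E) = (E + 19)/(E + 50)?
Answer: -175/22 ≈ -7.9545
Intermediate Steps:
v(E) = (19 + E)/(50 + E)
v(z(4))*(-4*3 - 3) = ((19 + 4²)/(50 + 4²))*(-4*3 - 3) = ((19 + 16)/(50 + 16))*(-12 - 3) = (35/66)*(-15) = -175/22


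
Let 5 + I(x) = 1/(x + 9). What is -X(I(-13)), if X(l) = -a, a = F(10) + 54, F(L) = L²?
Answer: 154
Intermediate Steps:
a = 154 (a = 10² + 54 = 100 + 54 = 154)
I(x) = -5 + 1/(9 + x) (I(x) = -5 + 1/(x + 9) = -5 + 1/(9 + x))
X(l) = -154 (X(l) = -1*154 = -154)
-X(I(-13)) = -1*(-154) = 154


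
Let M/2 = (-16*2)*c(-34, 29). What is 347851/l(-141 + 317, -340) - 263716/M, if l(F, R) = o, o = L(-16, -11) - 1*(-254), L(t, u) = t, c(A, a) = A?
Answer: 729159/544 ≈ 1340.4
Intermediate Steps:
o = 238 (o = -16 - 1*(-254) = -16 + 254 = 238)
l(F, R) = 238
M = 2176 (M = 2*(-16*2*(-34)) = 2*(-32*(-34)) = 2*1088 = 2176)
347851/l(-141 + 317, -340) - 263716/M = 347851/238 - 263716/2176 = 347851*(1/238) - 263716*1/2176 = 49693/34 - 65929/544 = 729159/544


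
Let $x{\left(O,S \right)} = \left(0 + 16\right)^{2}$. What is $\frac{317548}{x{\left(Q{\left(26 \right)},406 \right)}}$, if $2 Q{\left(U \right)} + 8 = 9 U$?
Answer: $\frac{79387}{64} \approx 1240.4$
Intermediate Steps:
$Q{\left(U \right)} = -4 + \frac{9 U}{2}$
$x{\left(O,S \right)} = 256$ ($x{\left(O,S \right)} = 16^{2} = 256$)
$\frac{317548}{x{\left(Q{\left(26 \right)},406 \right)}} = \frac{317548}{256} = 317548 \cdot \frac{1}{256} = \frac{79387}{64}$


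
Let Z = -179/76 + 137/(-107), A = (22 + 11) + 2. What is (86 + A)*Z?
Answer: -3577365/8132 ≈ -439.91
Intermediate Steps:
A = 35 (A = 33 + 2 = 35)
Z = -29565/8132 (Z = -179*1/76 + 137*(-1/107) = -179/76 - 137/107 = -29565/8132 ≈ -3.6356)
(86 + A)*Z = (86 + 35)*(-29565/8132) = 121*(-29565/8132) = -3577365/8132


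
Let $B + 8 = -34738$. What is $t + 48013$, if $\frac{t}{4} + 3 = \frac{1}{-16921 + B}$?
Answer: $\frac{2480067663}{51667} \approx 48001.0$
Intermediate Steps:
$B = -34746$ ($B = -8 - 34738 = -34746$)
$t = - \frac{620008}{51667}$ ($t = -12 + \frac{4}{-16921 - 34746} = -12 + \frac{4}{-51667} = -12 + 4 \left(- \frac{1}{51667}\right) = -12 - \frac{4}{51667} = - \frac{620008}{51667} \approx -12.0$)
$t + 48013 = - \frac{620008}{51667} + 48013 = \frac{2480067663}{51667}$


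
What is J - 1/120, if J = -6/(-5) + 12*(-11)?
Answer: -15697/120 ≈ -130.81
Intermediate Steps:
J = -654/5 (J = -6*(-1/5) - 132 = 6/5 - 132 = -654/5 ≈ -130.80)
J - 1/120 = -654/5 - 1/120 = -15697/120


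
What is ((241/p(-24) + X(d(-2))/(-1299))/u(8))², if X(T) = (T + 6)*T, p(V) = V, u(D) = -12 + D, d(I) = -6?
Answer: 58081/9216 ≈ 6.3022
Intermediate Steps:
X(T) = T*(6 + T) (X(T) = (6 + T)*T = T*(6 + T))
((241/p(-24) + X(d(-2))/(-1299))/u(8))² = ((241/(-24) - 6*(6 - 6)/(-1299))/(-12 + 8))² = ((241*(-1/24) - 6*0*(-1/1299))/(-4))² = ((-241/24 + 0*(-1/1299))*(-¼))² = ((-241/24 + 0)*(-¼))² = (-241/24*(-¼))² = (241/96)² = 58081/9216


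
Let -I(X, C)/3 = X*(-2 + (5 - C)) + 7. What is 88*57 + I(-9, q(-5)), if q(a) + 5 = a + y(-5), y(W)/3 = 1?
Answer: 5265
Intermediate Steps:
y(W) = 3 (y(W) = 3*1 = 3)
q(a) = -2 + a (q(a) = -5 + (a + 3) = -5 + (3 + a) = -2 + a)
I(X, C) = -21 - 3*X*(3 - C) (I(X, C) = -3*(X*(-2 + (5 - C)) + 7) = -3*(X*(3 - C) + 7) = -3*(7 + X*(3 - C)) = -21 - 3*X*(3 - C))
88*57 + I(-9, q(-5)) = 88*57 + (-21 - 9*(-9) + 3*(-2 - 5)*(-9)) = 5016 + (-21 + 81 + 3*(-7)*(-9)) = 5016 + (-21 + 81 + 189) = 5016 + 249 = 5265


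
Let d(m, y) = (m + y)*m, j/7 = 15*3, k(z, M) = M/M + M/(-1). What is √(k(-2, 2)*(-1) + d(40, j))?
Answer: √14201 ≈ 119.17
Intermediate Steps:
k(z, M) = 1 - M (k(z, M) = 1 + M*(-1) = 1 - M)
j = 315 (j = 7*(15*3) = 7*45 = 315)
d(m, y) = m*(m + y)
√(k(-2, 2)*(-1) + d(40, j)) = √((1 - 1*2)*(-1) + 40*(40 + 315)) = √((1 - 2)*(-1) + 40*355) = √(-1*(-1) + 14200) = √(1 + 14200) = √14201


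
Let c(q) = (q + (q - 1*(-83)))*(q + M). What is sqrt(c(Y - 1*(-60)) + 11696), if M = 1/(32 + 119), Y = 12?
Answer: sqrt(639374317)/151 ≈ 167.46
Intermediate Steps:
M = 1/151 ≈ 0.0066225
c(q) = (83 + 2*q)*(1/151 + q) (c(q) = (q + (q - 1*(-83)))*(q + 1/151) = (q + (q + 83))*(1/151 + q) = (q + (83 + q))*(1/151 + q) = (83 + 2*q)*(1/151 + q))
sqrt(c(Y - 1*(-60)) + 11696) = sqrt((83/151 + 2*(12 - 1*(-60))**2 + 12535*(12 - 1*(-60))/151) + 11696) = sqrt((83/151 + 2*(12 + 60)**2 + 12535*(12 + 60)/151) + 11696) = sqrt((83/151 + 2*72**2 + (12535/151)*72) + 11696) = sqrt((83/151 + 2*5184 + 902520/151) + 11696) = sqrt((83/151 + 10368 + 902520/151) + 11696) = sqrt(2468171/151 + 11696) = sqrt(4234267/151) = sqrt(639374317)/151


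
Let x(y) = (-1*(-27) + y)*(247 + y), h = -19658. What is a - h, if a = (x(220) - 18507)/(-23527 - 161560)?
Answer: 3638343404/185087 ≈ 19657.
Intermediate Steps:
x(y) = (27 + y)*(247 + y)
a = -96842/185087 (a = ((6669 + 220**2 + 274*220) - 18507)/(-23527 - 161560) = ((6669 + 48400 + 60280) - 18507)/(-185087) = (115349 - 18507)*(-1/185087) = 96842*(-1/185087) = -96842/185087 ≈ -0.52322)
a - h = -96842/185087 - 1*(-19658) = -96842/185087 + 19658 = 3638343404/185087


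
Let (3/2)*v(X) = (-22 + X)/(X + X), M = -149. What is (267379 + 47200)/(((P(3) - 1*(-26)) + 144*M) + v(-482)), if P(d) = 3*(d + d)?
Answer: -75813539/5160208 ≈ -14.692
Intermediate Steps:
P(d) = 6*d (P(d) = 3*(2*d) = 6*d)
v(X) = (-22 + X)/(3*X) (v(X) = 2*((-22 + X)/(X + X))/3 = 2*((-22 + X)/((2*X)))/3 = 2*((-22 + X)*(1/(2*X)))/3 = 2*((-22 + X)/(2*X))/3 = (-22 + X)/(3*X))
(267379 + 47200)/(((P(3) - 1*(-26)) + 144*M) + v(-482)) = (267379 + 47200)/(((6*3 - 1*(-26)) + 144*(-149)) + (⅓)*(-22 - 482)/(-482)) = 314579/(((18 + 26) - 21456) + (⅓)*(-1/482)*(-504)) = 314579/((44 - 21456) + 84/241) = 314579/(-21412 + 84/241) = 314579/(-5160208/241) = 314579*(-241/5160208) = -75813539/5160208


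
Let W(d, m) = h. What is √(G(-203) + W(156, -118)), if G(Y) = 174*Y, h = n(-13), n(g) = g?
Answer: I*√35335 ≈ 187.98*I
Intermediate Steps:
h = -13
W(d, m) = -13
√(G(-203) + W(156, -118)) = √(174*(-203) - 13) = √(-35322 - 13) = √(-35335) = I*√35335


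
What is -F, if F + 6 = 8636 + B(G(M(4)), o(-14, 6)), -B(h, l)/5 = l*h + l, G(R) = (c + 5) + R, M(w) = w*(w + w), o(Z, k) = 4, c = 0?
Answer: -7870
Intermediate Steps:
M(w) = 2*w**2 (M(w) = w*(2*w) = 2*w**2)
G(R) = 5 + R (G(R) = (0 + 5) + R = 5 + R)
B(h, l) = -5*l - 5*h*l (B(h, l) = -5*(l*h + l) = -5*(h*l + l) = -5*(l + h*l) = -5*l - 5*h*l)
F = 7870 (F = -6 + (8636 - 5*4*(1 + (5 + 2*4**2))) = -6 + (8636 - 5*4*(1 + (5 + 2*16))) = -6 + (8636 - 5*4*(1 + (5 + 32))) = -6 + (8636 - 5*4*(1 + 37)) = -6 + (8636 - 5*4*38) = -6 + (8636 - 760) = -6 + 7876 = 7870)
-F = -1*7870 = -7870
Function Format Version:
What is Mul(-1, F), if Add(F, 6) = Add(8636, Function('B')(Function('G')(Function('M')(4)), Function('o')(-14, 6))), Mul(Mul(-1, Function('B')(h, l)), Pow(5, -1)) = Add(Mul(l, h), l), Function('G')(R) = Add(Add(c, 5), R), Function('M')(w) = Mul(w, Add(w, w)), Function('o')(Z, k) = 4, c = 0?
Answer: -7870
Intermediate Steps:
Function('M')(w) = Mul(2, Pow(w, 2)) (Function('M')(w) = Mul(w, Mul(2, w)) = Mul(2, Pow(w, 2)))
Function('G')(R) = Add(5, R) (Function('G')(R) = Add(Add(0, 5), R) = Add(5, R))
Function('B')(h, l) = Add(Mul(-5, l), Mul(-5, h, l)) (Function('B')(h, l) = Mul(-5, Add(Mul(l, h), l)) = Mul(-5, Add(Mul(h, l), l)) = Mul(-5, Add(l, Mul(h, l))) = Add(Mul(-5, l), Mul(-5, h, l)))
F = 7870 (F = Add(-6, Add(8636, Mul(-5, 4, Add(1, Add(5, Mul(2, Pow(4, 2))))))) = Add(-6, Add(8636, Mul(-5, 4, Add(1, Add(5, Mul(2, 16)))))) = Add(-6, Add(8636, Mul(-5, 4, Add(1, Add(5, 32))))) = Add(-6, Add(8636, Mul(-5, 4, Add(1, 37)))) = Add(-6, Add(8636, Mul(-5, 4, 38))) = Add(-6, Add(8636, -760)) = Add(-6, 7876) = 7870)
Mul(-1, F) = Mul(-1, 7870) = -7870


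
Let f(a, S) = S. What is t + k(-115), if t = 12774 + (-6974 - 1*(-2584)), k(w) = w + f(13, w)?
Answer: 8154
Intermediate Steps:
k(w) = 2*w (k(w) = w + w = 2*w)
t = 8384 (t = 12774 + (-6974 + 2584) = 12774 - 4390 = 8384)
t + k(-115) = 8384 + 2*(-115) = 8384 - 230 = 8154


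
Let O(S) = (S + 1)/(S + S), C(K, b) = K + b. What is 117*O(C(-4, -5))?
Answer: 52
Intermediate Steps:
O(S) = (1 + S)/(2*S) (O(S) = (1 + S)/((2*S)) = (1 + S)*(1/(2*S)) = (1 + S)/(2*S))
117*O(C(-4, -5)) = 117*((1 + (-4 - 5))/(2*(-4 - 5))) = 117*((½)*(1 - 9)/(-9)) = 117*((½)*(-⅑)*(-8)) = 117*(4/9) = 52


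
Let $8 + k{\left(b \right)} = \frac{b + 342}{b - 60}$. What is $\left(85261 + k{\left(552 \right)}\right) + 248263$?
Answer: $\frac{27348461}{82} \approx 3.3352 \cdot 10^{5}$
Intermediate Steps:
$k{\left(b \right)} = -8 + \frac{342 + b}{-60 + b}$ ($k{\left(b \right)} = -8 + \frac{b + 342}{b - 60} = -8 + \frac{342 + b}{-60 + b}$)
$\left(85261 + k{\left(552 \right)}\right) + 248263 = \left(85261 + \frac{822 - 3864}{-60 + 552}\right) + 248263 = \left(85261 + \frac{822 - 3864}{492}\right) + 248263 = \left(85261 + \frac{1}{492} \left(-3042\right)\right) + 248263 = \left(85261 - \frac{507}{82}\right) + 248263 = \frac{6990895}{82} + 248263 = \frac{27348461}{82}$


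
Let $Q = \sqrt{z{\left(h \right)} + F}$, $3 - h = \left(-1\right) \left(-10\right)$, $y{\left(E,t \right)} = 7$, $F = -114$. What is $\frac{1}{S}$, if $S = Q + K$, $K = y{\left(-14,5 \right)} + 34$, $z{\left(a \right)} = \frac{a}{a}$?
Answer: $\frac{41}{1794} - \frac{i \sqrt{113}}{1794} \approx 0.022854 - 0.0059254 i$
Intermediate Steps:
$h = -7$ ($h = 3 - \left(-1\right) \left(-10\right) = 3 - 10 = -7$)
$z{\left(a \right)} = 1$
$Q = i \sqrt{113}$ ($Q = \sqrt{1 - 114} = \sqrt{-113} = i \sqrt{113} \approx 10.63 i$)
$K = 41$ ($K = 7 + 34 = 41$)
$S = 41 + i \sqrt{113}$ ($S = i \sqrt{113} + 41 = 41 + i \sqrt{113} \approx 41.0 + 10.63 i$)
$\frac{1}{S} = \frac{1}{41 + i \sqrt{113}}$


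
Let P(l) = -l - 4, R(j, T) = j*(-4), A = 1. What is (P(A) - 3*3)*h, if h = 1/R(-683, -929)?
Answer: -7/1366 ≈ -0.0051244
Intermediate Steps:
R(j, T) = -4*j
P(l) = -4 - l
h = 1/2732 (h = 1/(-4*(-683)) = 1/2732 ≈ 0.00036603)
(P(A) - 3*3)*h = ((-4 - 1*1) - 3*3)*(1/2732) = ((-4 - 1) - 9)*(1/2732) = (-5 - 9)*(1/2732) = -14*1/2732 = -7/1366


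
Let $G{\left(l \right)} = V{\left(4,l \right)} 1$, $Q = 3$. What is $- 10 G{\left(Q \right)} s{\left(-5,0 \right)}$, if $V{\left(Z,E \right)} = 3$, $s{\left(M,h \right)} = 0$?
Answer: $0$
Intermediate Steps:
$G{\left(l \right)} = 3$ ($G{\left(l \right)} = 3 \cdot 1 = 3$)
$- 10 G{\left(Q \right)} s{\left(-5,0 \right)} = \left(-10\right) 3 \cdot 0 = \left(-30\right) 0 = 0$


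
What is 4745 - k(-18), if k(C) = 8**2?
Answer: 4681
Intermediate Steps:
k(C) = 64
4745 - k(-18) = 4745 - 1*64 = 4745 - 64 = 4681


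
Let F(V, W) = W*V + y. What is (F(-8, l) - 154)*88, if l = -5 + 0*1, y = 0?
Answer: -10032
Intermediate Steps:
l = -5 (l = -5 + 0 = -5)
F(V, W) = V*W (F(V, W) = W*V + 0 = V*W + 0 = V*W)
(F(-8, l) - 154)*88 = (-8*(-5) - 154)*88 = (40 - 154)*88 = -114*88 = -10032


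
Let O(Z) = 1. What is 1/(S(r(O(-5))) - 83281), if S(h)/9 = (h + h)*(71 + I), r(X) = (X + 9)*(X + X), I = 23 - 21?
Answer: -1/57001 ≈ -1.7544e-5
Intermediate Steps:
I = 2
r(X) = 2*X*(9 + X) (r(X) = (9 + X)*(2*X) = 2*X*(9 + X))
S(h) = 1314*h (S(h) = 9*((h + h)*(71 + 2)) = 9*((2*h)*73) = 9*(146*h) = 1314*h)
1/(S(r(O(-5))) - 83281) = 1/(1314*(2*1*(9 + 1)) - 83281) = 1/(1314*(2*1*10) - 83281) = 1/(1314*20 - 83281) = 1/(26280 - 83281) = 1/(-57001) = -1/57001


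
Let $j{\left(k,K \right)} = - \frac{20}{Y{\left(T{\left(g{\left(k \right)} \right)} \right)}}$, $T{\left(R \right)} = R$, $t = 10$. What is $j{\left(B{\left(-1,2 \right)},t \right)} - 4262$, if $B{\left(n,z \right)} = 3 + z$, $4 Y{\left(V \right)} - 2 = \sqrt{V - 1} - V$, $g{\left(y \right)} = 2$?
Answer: $-4342$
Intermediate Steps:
$Y{\left(V \right)} = \frac{1}{2} - \frac{V}{4} + \frac{\sqrt{-1 + V}}{4}$ ($Y{\left(V \right)} = \frac{1}{2} + \frac{\sqrt{V - 1} - V}{4} = \frac{1}{2} + \frac{\sqrt{-1 + V} - V}{4} = \frac{1}{2} - \left(- \frac{\sqrt{-1 + V}}{4} + \frac{V}{4}\right) = \frac{1}{2} - \frac{V}{4} + \frac{\sqrt{-1 + V}}{4}$)
$j{\left(k,K \right)} = -80$ ($j{\left(k,K \right)} = - \frac{20}{\frac{1}{2} - \frac{1}{2} + \frac{\sqrt{-1 + 2}}{4}} = - \frac{20}{\frac{1}{2} - \frac{1}{2} + \frac{\sqrt{1}}{4}} = - \frac{20}{\frac{1}{2} - \frac{1}{2} + \frac{1}{4} \cdot 1} = - \frac{20}{\frac{1}{2} - \frac{1}{2} + \frac{1}{4}} = - 20 \frac{1}{\frac{1}{4}} = \left(-20\right) 4 = -80$)
$j{\left(B{\left(-1,2 \right)},t \right)} - 4262 = -80 - 4262 = -4342$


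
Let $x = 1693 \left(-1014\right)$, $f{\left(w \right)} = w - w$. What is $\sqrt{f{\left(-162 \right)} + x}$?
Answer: $13 i \sqrt{10158} \approx 1310.2 i$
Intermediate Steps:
$f{\left(w \right)} = 0$
$x = -1716702$
$\sqrt{f{\left(-162 \right)} + x} = \sqrt{0 - 1716702} = \sqrt{-1716702} = 13 i \sqrt{10158}$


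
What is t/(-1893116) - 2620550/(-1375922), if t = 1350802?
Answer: 775601736089/651194988238 ≈ 1.1910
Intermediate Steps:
t/(-1893116) - 2620550/(-1375922) = 1350802/(-1893116) - 2620550/(-1375922) = 1350802*(-1/1893116) - 2620550*(-1/1375922) = -675401/946558 + 1310275/687961 = 775601736089/651194988238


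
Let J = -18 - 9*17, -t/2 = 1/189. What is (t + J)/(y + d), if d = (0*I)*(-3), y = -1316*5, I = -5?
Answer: 32321/1243620 ≈ 0.025989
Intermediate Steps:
y = -6580
d = 0 (d = (0*(-5))*(-3) = 0*(-3) = 0)
t = -2/189 ≈ -0.010582
J = -171 (J = -18 - 153 = -171)
(t + J)/(y + d) = (-2/189 - 171)/(-6580 + 0) = -32321/189/(-6580) = -32321/189*(-1/6580) = 32321/1243620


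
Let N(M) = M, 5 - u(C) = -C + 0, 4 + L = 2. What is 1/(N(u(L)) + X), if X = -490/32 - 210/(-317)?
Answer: -5072/59089 ≈ -0.085837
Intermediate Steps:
L = -2 (L = -4 + 2 = -2)
u(C) = 5 + C (u(C) = 5 - (-C + 0) = 5 - (-1)*C = 5 + C)
X = -74305/5072 (X = -490*1/32 - 210*(-1/317) = -245/16 + 210/317 = -74305/5072 ≈ -14.650)
1/(N(u(L)) + X) = 1/((5 - 2) - 74305/5072) = 1/(3 - 74305/5072) = 1/(-59089/5072) = -5072/59089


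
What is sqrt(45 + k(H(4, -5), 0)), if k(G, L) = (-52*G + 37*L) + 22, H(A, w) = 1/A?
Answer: 3*sqrt(6) ≈ 7.3485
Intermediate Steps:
k(G, L) = 22 - 52*G + 37*L
sqrt(45 + k(H(4, -5), 0)) = sqrt(45 + (22 - 52/4 + 37*0)) = sqrt(45 + (22 - 52*1/4 + 0)) = sqrt(45 + (22 - 13 + 0)) = sqrt(45 + 9) = sqrt(54) = 3*sqrt(6)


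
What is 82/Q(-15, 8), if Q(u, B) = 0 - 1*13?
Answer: -82/13 ≈ -6.3077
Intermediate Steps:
Q(u, B) = -13 (Q(u, B) = 0 - 13 = -13)
82/Q(-15, 8) = 82/(-13) = 82*(-1/13) = -82/13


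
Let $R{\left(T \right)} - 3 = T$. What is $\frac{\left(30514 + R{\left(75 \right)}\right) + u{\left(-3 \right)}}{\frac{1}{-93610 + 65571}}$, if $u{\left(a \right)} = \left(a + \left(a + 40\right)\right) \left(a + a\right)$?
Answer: $-852049132$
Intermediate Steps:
$R{\left(T \right)} = 3 + T$
$u{\left(a \right)} = 2 a \left(40 + 2 a\right)$ ($u{\left(a \right)} = \left(a + \left(40 + a\right)\right) 2 a = \left(40 + 2 a\right) 2 a = 2 a \left(40 + 2 a\right)$)
$\frac{\left(30514 + R{\left(75 \right)}\right) + u{\left(-3 \right)}}{\frac{1}{-93610 + 65571}} = \frac{\left(30514 + \left(3 + 75\right)\right) + 4 \left(-3\right) \left(20 - 3\right)}{\frac{1}{-93610 + 65571}} = \frac{\left(30514 + 78\right) + 4 \left(-3\right) 17}{\frac{1}{-28039}} = \frac{30592 - 204}{- \frac{1}{28039}} = 30388 \left(-28039\right) = -852049132$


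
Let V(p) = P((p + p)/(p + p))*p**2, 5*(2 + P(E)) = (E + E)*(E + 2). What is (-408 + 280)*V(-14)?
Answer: 100352/5 ≈ 20070.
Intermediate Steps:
P(E) = -2 + 2*E*(2 + E)/5 (P(E) = -2 + ((E + E)*(E + 2))/5 = -2 + ((2*E)*(2 + E))/5 = -2 + (2*E*(2 + E))/5 = -2 + 2*E*(2 + E)/5)
V(p) = -4*p**2/5 (V(p) = (-2 + 2*((p + p)/(p + p))**2/5 + 4*((p + p)/(p + p))/5)*p**2 = (-2 + 2*((2*p)/((2*p)))**2/5 + 4*((2*p)/((2*p)))/5)*p**2 = (-2 + 2*((2*p)*(1/(2*p)))**2/5 + 4*((2*p)*(1/(2*p)))/5)*p**2 = (-2 + (2/5)*1**2 + (4/5)*1)*p**2 = (-2 + (2/5)*1 + 4/5)*p**2 = (-2 + 2/5 + 4/5)*p**2 = -4*p**2/5)
(-408 + 280)*V(-14) = (-408 + 280)*(-4/5*(-14)**2) = -(-512)*196/5 = -128*(-784/5) = 100352/5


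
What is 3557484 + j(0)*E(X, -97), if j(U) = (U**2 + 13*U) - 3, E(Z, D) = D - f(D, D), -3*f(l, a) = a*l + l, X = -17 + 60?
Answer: 3548463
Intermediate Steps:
X = 43
f(l, a) = -l/3 - a*l/3 (f(l, a) = -(a*l + l)/3 = -(l + a*l)/3 = -l/3 - a*l/3)
E(Z, D) = D + D*(1 + D)/3 (E(Z, D) = D - (-1)*D*(1 + D)/3 = D + D*(1 + D)/3)
j(U) = -3 + U**2 + 13*U
3557484 + j(0)*E(X, -97) = 3557484 + (-3 + 0**2 + 13*0)*((1/3)*(-97)*(4 - 97)) = 3557484 + (-3 + 0 + 0)*((1/3)*(-97)*(-93)) = 3557484 - 3*3007 = 3557484 - 9021 = 3548463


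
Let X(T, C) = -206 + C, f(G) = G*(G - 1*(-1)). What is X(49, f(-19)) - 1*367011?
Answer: -366875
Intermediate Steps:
f(G) = G*(1 + G) (f(G) = G*(G + 1) = G*(1 + G))
X(49, f(-19)) - 1*367011 = (-206 - 19*(1 - 19)) - 1*367011 = (-206 - 19*(-18)) - 367011 = (-206 + 342) - 367011 = 136 - 367011 = -366875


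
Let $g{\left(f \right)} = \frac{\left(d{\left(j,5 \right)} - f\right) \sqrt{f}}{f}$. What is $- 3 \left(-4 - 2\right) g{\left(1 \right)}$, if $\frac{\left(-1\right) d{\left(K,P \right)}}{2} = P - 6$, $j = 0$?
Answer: $18$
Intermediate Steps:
$d{\left(K,P \right)} = 12 - 2 P$ ($d{\left(K,P \right)} = - 2 \left(P - 6\right) = - 2 \left(-6 + P\right) = 12 - 2 P$)
$g{\left(f \right)} = \frac{2 - f}{\sqrt{f}}$ ($g{\left(f \right)} = \frac{\left(\left(12 - 10\right) - f\right) \sqrt{f}}{f} = \frac{\left(2 - f\right) \sqrt{f}}{f} = \frac{\sqrt{f} \left(2 - f\right)}{f} = \frac{2 - f}{\sqrt{f}}$)
$- 3 \left(-4 - 2\right) g{\left(1 \right)} = - 3 \left(-4 - 2\right) \frac{1}{\sqrt{1}} \left(2 - 1\right) = \left(-3\right) \left(-6\right) 1 \left(2 - 1\right) = 18 \cdot 1 \cdot 1 = 18 \cdot 1 = 18$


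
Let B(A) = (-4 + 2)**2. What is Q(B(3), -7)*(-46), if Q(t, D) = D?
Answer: 322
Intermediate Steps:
B(A) = 4 (B(A) = (-2)**2 = 4)
Q(B(3), -7)*(-46) = -7*(-46) = 322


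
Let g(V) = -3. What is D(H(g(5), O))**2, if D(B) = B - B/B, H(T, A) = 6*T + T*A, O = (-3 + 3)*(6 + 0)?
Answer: 361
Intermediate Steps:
O = 0 (O = 0*6 = 0)
H(T, A) = 6*T + A*T
D(B) = -1 + B (D(B) = B - 1*1 = B - 1 = -1 + B)
D(H(g(5), O))**2 = (-1 - 3*(6 + 0))**2 = (-1 - 3*6)**2 = (-1 - 18)**2 = (-19)**2 = 361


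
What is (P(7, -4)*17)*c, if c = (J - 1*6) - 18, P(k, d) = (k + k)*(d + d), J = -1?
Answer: 47600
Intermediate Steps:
P(k, d) = 4*d*k (P(k, d) = (2*k)*(2*d) = 4*d*k)
c = -25 (c = (-1 - 1*6) - 18 = (-1 - 6) - 18 = -7 - 18 = -25)
(P(7, -4)*17)*c = ((4*(-4)*7)*17)*(-25) = -112*17*(-25) = -1904*(-25) = 47600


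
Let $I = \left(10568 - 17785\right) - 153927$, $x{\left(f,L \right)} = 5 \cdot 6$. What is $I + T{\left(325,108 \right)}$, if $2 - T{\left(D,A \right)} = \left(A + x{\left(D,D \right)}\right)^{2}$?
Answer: $-180186$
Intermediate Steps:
$x{\left(f,L \right)} = 30$
$T{\left(D,A \right)} = 2 - \left(30 + A\right)^{2}$ ($T{\left(D,A \right)} = 2 - \left(A + 30\right)^{2} = 2 - \left(30 + A\right)^{2}$)
$I = -161144$ ($I = -7217 - 153927 = -161144$)
$I + T{\left(325,108 \right)} = -161144 + \left(2 - \left(30 + 108\right)^{2}\right) = -161144 + \left(2 - 138^{2}\right) = -161144 + \left(2 - 19044\right) = -161144 - 19042 = -180186$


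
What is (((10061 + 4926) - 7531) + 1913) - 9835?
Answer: -466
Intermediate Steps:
(((10061 + 4926) - 7531) + 1913) - 9835 = ((14987 - 7531) + 1913) - 9835 = (7456 + 1913) - 9835 = 9369 - 9835 = -466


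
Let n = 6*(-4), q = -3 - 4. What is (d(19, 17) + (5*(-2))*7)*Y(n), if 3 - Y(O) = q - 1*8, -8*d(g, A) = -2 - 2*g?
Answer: -1170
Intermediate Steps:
q = -7
d(g, A) = ¼ + g/4 (d(g, A) = -(-2 - 2*g)/8 = ¼ + g/4)
n = -24
Y(O) = 18 (Y(O) = 3 - (-7 - 1*8) = 3 - (-7 - 8) = 3 - 1*(-15) = 3 + 15 = 18)
(d(19, 17) + (5*(-2))*7)*Y(n) = ((¼ + (¼)*19) + (5*(-2))*7)*18 = ((¼ + 19/4) - 10*7)*18 = (5 - 70)*18 = -65*18 = -1170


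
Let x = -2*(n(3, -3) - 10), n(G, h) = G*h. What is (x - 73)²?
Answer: 1225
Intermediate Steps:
x = 38 (x = -2*(3*(-3) - 10) = -2*(-9 - 10) = -2*(-19) = 38)
(x - 73)² = (38 - 73)² = (-35)² = 1225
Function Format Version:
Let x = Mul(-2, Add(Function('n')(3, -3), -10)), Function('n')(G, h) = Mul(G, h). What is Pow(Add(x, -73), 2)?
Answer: 1225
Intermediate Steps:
x = 38 (x = Mul(-2, Add(Mul(3, -3), -10)) = Mul(-2, Add(-9, -10)) = Mul(-2, -19) = 38)
Pow(Add(x, -73), 2) = Pow(Add(38, -73), 2) = Pow(-35, 2) = 1225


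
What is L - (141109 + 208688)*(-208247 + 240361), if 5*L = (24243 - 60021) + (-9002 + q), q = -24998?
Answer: -56166974068/5 ≈ -1.1233e+10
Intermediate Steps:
L = -69778/5 (L = ((24243 - 60021) + (-9002 - 24998))/5 = (-35778 - 34000)/5 = (⅕)*(-69778) = -69778/5 ≈ -13956.)
L - (141109 + 208688)*(-208247 + 240361) = -69778/5 - (141109 + 208688)*(-208247 + 240361) = -69778/5 - 349797*32114 = -69778/5 - 1*11233380858 = -69778/5 - 11233380858 = -56166974068/5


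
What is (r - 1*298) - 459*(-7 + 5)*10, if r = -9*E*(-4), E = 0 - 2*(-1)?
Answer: 8954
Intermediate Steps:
E = 2 (E = 0 + 2 = 2)
r = 72 (r = -9*2*(-4) = -18*(-4) = 72)
(r - 1*298) - 459*(-7 + 5)*10 = (72 - 1*298) - 459*(-7 + 5)*10 = (72 - 298) - (-918)*10 = -226 - 459*(-20) = -226 + 9180 = 8954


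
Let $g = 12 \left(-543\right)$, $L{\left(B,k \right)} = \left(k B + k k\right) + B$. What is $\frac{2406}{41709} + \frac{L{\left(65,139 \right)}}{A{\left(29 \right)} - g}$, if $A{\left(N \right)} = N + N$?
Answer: $\frac{400409511}{91398322} \approx 4.3809$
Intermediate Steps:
$A{\left(N \right)} = 2 N$
$L{\left(B,k \right)} = B + k^{2} + B k$ ($L{\left(B,k \right)} = \left(B k + k^{2}\right) + B = \left(k^{2} + B k\right) + B = B + k^{2} + B k$)
$g = -6516$
$\frac{2406}{41709} + \frac{L{\left(65,139 \right)}}{A{\left(29 \right)} - g} = \frac{2406}{41709} + \frac{65 + 139^{2} + 65 \cdot 139}{2 \cdot 29 - -6516} = 2406 \cdot \frac{1}{41709} + \frac{65 + 19321 + 9035}{58 + 6516} = \frac{802}{13903} + \frac{28421}{6574} = \frac{400409511}{91398322}$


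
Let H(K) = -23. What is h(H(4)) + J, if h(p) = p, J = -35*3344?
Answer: -117063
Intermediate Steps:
J = -117040
h(H(4)) + J = -23 - 117040 = -117063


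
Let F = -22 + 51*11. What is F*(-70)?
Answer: -37730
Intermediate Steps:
F = 539 (F = -22 + 561 = 539)
F*(-70) = 539*(-70) = -37730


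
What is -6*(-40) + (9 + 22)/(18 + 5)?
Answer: 5551/23 ≈ 241.35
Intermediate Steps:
-6*(-40) + (9 + 22)/(18 + 5) = 240 + 31/23 = 5551/23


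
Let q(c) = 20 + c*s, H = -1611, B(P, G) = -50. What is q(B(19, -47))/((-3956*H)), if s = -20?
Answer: 85/531093 ≈ 0.00016005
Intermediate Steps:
q(c) = 20 - 20*c (q(c) = 20 + c*(-20) = 20 - 20*c)
q(B(19, -47))/((-3956*H)) = (20 - 20*(-50))/((-3956*(-1611))) = (20 + 1000)/6373116 = 1020*(1/6373116) = 85/531093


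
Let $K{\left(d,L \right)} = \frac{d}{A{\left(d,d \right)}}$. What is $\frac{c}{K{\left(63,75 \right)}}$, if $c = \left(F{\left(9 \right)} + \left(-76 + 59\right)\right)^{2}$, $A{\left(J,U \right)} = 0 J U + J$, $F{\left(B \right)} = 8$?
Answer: $81$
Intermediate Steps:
$A{\left(J,U \right)} = J$ ($A{\left(J,U \right)} = 0 U + J = 0 + J = J$)
$K{\left(d,L \right)} = 1$ ($K{\left(d,L \right)} = \frac{d}{d} = 1$)
$c = 81$ ($c = \left(8 + \left(-76 + 59\right)\right)^{2} = \left(8 - 17\right)^{2} = \left(-9\right)^{2} = 81$)
$\frac{c}{K{\left(63,75 \right)}} = \frac{81}{1} = 81 \cdot 1 = 81$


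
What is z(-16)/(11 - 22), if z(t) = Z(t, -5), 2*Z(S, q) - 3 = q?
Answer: 1/11 ≈ 0.090909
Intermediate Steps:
Z(S, q) = 3/2 + q/2
z(t) = -1 (z(t) = 3/2 + (1/2)*(-5) = 3/2 - 5/2 = -1)
z(-16)/(11 - 22) = -1/(11 - 22) = -1/(-11) = -1*(-1/11) = 1/11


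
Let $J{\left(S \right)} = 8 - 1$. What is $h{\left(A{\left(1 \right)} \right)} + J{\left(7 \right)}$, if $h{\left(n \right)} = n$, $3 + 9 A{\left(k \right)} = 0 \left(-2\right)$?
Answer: $\frac{20}{3} \approx 6.6667$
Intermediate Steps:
$A{\left(k \right)} = - \frac{1}{3}$ ($A{\left(k \right)} = - \frac{1}{3} + \frac{0 \left(-2\right)}{9} = - \frac{1}{3} + \frac{1}{9} \cdot 0 = - \frac{1}{3} + 0 = - \frac{1}{3}$)
$J{\left(S \right)} = 7$
$h{\left(A{\left(1 \right)} \right)} + J{\left(7 \right)} = - \frac{1}{3} + 7 = \frac{20}{3}$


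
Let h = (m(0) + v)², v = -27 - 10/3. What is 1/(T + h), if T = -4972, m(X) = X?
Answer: -9/36467 ≈ -0.00024680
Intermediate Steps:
v = -91/3 (v = -27 - 10/3 = -91/3 ≈ -30.333)
h = 8281/9 (h = (0 - 91/3)² = (-91/3)² = 8281/9 ≈ 920.11)
1/(T + h) = 1/(-4972 + 8281/9) = 1/(-36467/9) = -9/36467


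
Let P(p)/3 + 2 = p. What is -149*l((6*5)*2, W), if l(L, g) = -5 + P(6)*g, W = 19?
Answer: -33227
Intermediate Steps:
P(p) = -6 + 3*p
l(L, g) = -5 + 12*g (l(L, g) = -5 + (-6 + 3*6)*g = -5 + (-6 + 18)*g = -5 + 12*g)
-149*l((6*5)*2, W) = -149*(-5 + 12*19) = -149*(-5 + 228) = -149*223 = -33227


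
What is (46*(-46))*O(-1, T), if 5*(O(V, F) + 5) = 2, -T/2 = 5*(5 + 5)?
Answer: 48668/5 ≈ 9733.6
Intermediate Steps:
T = -100 (T = -10*(5 + 5) = -10*10 = -2*50 = -100)
O(V, F) = -23/5 (O(V, F) = -5 + (⅕)*2 = -5 + ⅖ = -23/5)
(46*(-46))*O(-1, T) = (46*(-46))*(-23/5) = -2116*(-23/5) = 48668/5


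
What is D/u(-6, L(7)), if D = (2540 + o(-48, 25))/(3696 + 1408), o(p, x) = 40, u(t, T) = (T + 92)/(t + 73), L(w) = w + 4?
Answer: 43215/131428 ≈ 0.32881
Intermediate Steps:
L(w) = 4 + w
u(t, T) = (92 + T)/(73 + t)
D = 645/1276 (D = (2540 + 40)/(3696 + 1408) = 2580/5104 = 2580*(1/5104) = 645/1276 ≈ 0.50549)
D/u(-6, L(7)) = 645/(1276*(((92 + (4 + 7))/(73 - 6)))) = 645/(1276*(((92 + 11)/67))) = 645/(1276*(((1/67)*103))) = 645/(1276*(103/67)) = (645/1276)*(67/103) = 43215/131428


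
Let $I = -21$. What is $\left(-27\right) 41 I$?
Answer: $23247$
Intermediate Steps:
$\left(-27\right) 41 I = \left(-27\right) 41 \left(-21\right) = \left(-1107\right) \left(-21\right) = 23247$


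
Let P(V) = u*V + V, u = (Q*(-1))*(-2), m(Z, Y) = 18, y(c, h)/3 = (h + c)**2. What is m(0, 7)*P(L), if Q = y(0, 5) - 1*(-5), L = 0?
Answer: 0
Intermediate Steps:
y(c, h) = 3*(c + h)**2 (y(c, h) = 3*(h + c)**2 = 3*(c + h)**2)
Q = 80 (Q = 3*(0 + 5)**2 - 1*(-5) = 3*5**2 + 5 = 3*25 + 5 = 75 + 5 = 80)
u = 160 (u = (80*(-1))*(-2) = -80*(-2) = 160)
P(V) = 161*V (P(V) = 160*V + V = 161*V)
m(0, 7)*P(L) = 18*(161*0) = 18*0 = 0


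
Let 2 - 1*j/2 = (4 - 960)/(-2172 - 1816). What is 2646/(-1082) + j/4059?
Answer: -594671991/243259027 ≈ -2.4446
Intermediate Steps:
j = 3510/997 (j = 4 - 2*(4 - 960)/(-2172 - 1816) = 4 - (-1912)/(-3988) = 4 - (-1912)*(-1)/3988 = 4 - 2*239/997 = 4 - 478/997 = 3510/997 ≈ 3.5206)
2646/(-1082) + j/4059 = 2646/(-1082) + (3510/997)/4059 = 2646*(-1/1082) + (3510/997)*(1/4059) = -1323/541 + 390/449647 = -594671991/243259027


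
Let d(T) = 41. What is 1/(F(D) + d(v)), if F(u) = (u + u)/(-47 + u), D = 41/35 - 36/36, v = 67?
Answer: 1639/67187 ≈ 0.024395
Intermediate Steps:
D = 6/35 (D = 41*(1/35) - 36*1/36 = 41/35 - 1 = 6/35 ≈ 0.17143)
F(u) = 2*u/(-47 + u) (F(u) = (2*u)/(-47 + u) = 2*u/(-47 + u))
1/(F(D) + d(v)) = 1/(2*(6/35)/(-47 + 6/35) + 41) = 1/(2*(6/35)/(-1639/35) + 41) = 1/(2*(6/35)*(-35/1639) + 41) = 1/(-12/1639 + 41) = 1/(67187/1639) = 1639/67187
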